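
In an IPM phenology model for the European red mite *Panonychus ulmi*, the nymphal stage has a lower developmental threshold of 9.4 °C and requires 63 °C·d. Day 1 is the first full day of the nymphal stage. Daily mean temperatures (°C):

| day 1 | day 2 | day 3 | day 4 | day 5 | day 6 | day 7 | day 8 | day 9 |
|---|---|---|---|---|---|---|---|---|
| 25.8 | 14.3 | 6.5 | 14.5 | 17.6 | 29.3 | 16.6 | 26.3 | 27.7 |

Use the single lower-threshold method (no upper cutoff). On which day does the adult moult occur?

day 8

Daily DD above 9.4 °C: 16.4, 4.9, 0.0, 5.1, 8.2, 19.9, 7.2, 16.9, 18.3.
Cumulative: 16.4, 21.3, 21.3, 26.4, 34.6, 54.5, 61.7, 78.6, 96.9.
The total first reaches 63 DD on day 8.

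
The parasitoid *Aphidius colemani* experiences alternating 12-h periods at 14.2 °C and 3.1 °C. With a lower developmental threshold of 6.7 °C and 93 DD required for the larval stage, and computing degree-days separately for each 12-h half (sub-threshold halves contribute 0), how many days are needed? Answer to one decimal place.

Day half: max(0, 14.2 − 6.7) × 0.5 = 7.5 × 0.5 = 3.75 DD.
Night half: max(0, 3.1 − 6.7) × 0.5 = 0.0 × 0.5 = 0.00 DD.
Per 24 h: 3.75 DD/day.
Duration = 93 / 3.75 = 24.800 ≈ 24.8 days.

24.8 days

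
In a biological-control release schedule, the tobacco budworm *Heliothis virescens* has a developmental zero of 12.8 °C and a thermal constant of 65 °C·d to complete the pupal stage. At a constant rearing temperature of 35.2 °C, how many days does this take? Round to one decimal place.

Daily accumulation = 35.2 − 12.8 = 22.4 DD/day.
Duration = 65 / 22.4 = 2.902 ≈ 2.9 days.

2.9 days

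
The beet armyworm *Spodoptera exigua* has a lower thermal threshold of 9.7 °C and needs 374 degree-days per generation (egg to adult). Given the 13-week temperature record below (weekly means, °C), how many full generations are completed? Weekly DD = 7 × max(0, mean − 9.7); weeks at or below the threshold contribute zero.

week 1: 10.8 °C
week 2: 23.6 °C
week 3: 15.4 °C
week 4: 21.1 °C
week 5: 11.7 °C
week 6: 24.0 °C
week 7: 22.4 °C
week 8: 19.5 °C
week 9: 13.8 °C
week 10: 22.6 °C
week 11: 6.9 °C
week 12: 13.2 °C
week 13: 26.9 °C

2 generations

Weekly DD (7 × max(0, T̄ − 9.7)): 7.7, 97.3, 39.9, 79.8, 14.0, 100.1, 88.9, 68.6, 28.7, 90.3, 0.0, 24.5, 120.4.
Season total = 760.2 DD.
Complete generations = ⌊760.2 / 374⌋ = 2.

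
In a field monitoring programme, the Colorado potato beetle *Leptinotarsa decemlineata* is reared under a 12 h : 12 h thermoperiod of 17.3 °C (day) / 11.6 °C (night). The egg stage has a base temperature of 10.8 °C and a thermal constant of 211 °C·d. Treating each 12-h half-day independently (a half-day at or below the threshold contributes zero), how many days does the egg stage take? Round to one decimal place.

Day half: max(0, 17.3 − 10.8) × 0.5 = 6.5 × 0.5 = 3.25 DD.
Night half: max(0, 11.6 − 10.8) × 0.5 = 0.8 × 0.5 = 0.40 DD.
Per 24 h: 3.65 DD/day.
Duration = 211 / 3.65 = 57.808 ≈ 57.8 days.

57.8 days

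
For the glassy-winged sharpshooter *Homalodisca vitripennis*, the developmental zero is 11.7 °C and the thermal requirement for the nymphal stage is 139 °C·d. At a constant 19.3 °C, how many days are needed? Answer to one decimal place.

Daily accumulation = 19.3 − 11.7 = 7.6 DD/day.
Duration = 139 / 7.6 = 18.289 ≈ 18.3 days.

18.3 days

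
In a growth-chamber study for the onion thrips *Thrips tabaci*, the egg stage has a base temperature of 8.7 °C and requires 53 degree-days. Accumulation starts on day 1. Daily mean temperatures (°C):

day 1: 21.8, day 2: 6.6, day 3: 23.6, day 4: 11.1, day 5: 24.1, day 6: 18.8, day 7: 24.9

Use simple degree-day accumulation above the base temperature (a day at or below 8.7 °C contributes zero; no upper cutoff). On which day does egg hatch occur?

day 6

Daily DD above 8.7 °C: 13.1, 0.0, 14.9, 2.4, 15.4, 10.1, 16.2.
Cumulative: 13.1, 13.1, 28.0, 30.4, 45.8, 55.9, 72.1.
The total first reaches 53 DD on day 6.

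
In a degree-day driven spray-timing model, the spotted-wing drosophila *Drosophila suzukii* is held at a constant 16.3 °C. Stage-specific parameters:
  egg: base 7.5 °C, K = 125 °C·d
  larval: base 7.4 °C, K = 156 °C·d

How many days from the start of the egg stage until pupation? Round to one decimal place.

egg: 125 / (16.3 − 7.5) = 125 / 8.8 = 14.205 d.
larval: 156 / (16.3 − 7.4) = 156 / 8.9 = 17.528 d.
Sum = 31.733 ≈ 31.7 days.

31.7 days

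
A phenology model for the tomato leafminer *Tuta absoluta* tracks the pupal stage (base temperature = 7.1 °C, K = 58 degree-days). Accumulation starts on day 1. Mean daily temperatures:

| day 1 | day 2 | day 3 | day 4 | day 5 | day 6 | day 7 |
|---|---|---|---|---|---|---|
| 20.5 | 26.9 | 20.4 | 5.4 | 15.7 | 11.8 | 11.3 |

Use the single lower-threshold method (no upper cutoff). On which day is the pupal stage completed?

Daily DD above 7.1 °C: 13.4, 19.8, 13.3, 0.0, 8.6, 4.7, 4.2.
Cumulative: 13.4, 33.2, 46.5, 46.5, 55.1, 59.8, 64.0.
The total first reaches 58 DD on day 6.

day 6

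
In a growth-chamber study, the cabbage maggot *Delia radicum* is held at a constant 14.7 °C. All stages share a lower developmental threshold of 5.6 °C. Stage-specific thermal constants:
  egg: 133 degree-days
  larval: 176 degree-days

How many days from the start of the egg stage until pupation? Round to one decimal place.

Daily accumulation at 14.7 °C = 14.7 − 5.6 = 9.1 DD/day.
Total K = 133 + 176 = 309 DD.
Total duration = 309 / 9.1 = 33.956 ≈ 34.0 days.

34.0 days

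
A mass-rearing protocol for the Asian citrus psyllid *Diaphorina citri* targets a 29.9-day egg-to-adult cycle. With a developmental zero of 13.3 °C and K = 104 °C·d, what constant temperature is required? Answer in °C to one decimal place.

16.8 °C

Required daily accumulation = 104 / 29.9 = 3.478 DD/day.
T = T_base + 3.478 = 13.3 + 3.478 = 16.778 ≈ 16.8 °C.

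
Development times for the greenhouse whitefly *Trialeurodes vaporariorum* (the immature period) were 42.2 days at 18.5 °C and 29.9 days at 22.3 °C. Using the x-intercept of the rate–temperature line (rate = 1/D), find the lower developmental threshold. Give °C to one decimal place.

9.3 °C

Linear rate model ⇒ the product D·(T − T_b) is constant across temperatures.
42.2·(18.5 − T_b) = 29.9·(22.3 − T_b)
T_b = (42.2·18.5 − 29.9·22.3) / (42.2 − 29.9) = 113.93 / 12.3 = 9.263 °C ≈ 9.3 °C.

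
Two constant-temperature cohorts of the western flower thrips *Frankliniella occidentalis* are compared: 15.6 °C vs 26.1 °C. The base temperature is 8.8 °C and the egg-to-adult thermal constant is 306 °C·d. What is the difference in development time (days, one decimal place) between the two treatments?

At 15.6 °C: 306 / (15.6 − 8.8) = 306 / 6.8 = 45.000 d.
At 26.1 °C: 306 / (26.1 − 8.8) = 306 / 17.3 = 17.688 d.
Difference = |45.000 − 17.688| = 27.312 ≈ 27.3 days.

27.3 days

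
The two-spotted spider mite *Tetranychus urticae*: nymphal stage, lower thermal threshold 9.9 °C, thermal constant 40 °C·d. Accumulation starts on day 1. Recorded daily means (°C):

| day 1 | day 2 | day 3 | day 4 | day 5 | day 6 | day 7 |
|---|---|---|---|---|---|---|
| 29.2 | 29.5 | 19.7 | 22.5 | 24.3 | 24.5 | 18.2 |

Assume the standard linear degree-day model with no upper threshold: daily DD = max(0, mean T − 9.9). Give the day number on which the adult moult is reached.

day 3

Daily DD above 9.9 °C: 19.3, 19.6, 9.8, 12.6, 14.4, 14.6, 8.3.
Cumulative: 19.3, 38.9, 48.7, 61.3, 75.7, 90.3, 98.6.
The total first reaches 40 DD on day 3.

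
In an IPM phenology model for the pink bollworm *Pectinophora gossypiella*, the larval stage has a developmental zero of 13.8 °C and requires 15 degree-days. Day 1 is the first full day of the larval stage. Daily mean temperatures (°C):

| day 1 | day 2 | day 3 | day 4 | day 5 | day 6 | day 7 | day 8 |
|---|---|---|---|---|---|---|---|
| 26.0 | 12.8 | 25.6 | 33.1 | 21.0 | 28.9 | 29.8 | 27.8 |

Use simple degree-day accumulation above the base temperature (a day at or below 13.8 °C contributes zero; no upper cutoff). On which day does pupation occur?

day 3

Daily DD above 13.8 °C: 12.2, 0.0, 11.8, 19.3, 7.2, 15.1, 16.0, 14.0.
Cumulative: 12.2, 12.2, 24.0, 43.3, 50.5, 65.6, 81.6, 95.6.
The total first reaches 15 DD on day 3.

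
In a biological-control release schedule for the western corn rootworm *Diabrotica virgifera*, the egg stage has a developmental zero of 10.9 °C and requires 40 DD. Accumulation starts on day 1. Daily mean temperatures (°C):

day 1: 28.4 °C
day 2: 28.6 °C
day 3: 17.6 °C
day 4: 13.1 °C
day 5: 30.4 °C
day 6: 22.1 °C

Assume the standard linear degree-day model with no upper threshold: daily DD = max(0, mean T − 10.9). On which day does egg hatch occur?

Daily DD above 10.9 °C: 17.5, 17.7, 6.7, 2.2, 19.5, 11.2.
Cumulative: 17.5, 35.2, 41.9, 44.1, 63.6, 74.8.
The total first reaches 40 DD on day 3.

day 3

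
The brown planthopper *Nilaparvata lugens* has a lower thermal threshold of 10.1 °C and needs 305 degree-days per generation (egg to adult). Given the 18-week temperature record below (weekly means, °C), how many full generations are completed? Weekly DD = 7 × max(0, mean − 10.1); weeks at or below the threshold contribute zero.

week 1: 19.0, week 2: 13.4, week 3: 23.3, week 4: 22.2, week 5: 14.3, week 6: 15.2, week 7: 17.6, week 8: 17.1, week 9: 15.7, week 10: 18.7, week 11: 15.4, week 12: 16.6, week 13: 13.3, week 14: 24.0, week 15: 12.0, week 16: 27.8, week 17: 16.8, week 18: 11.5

Weekly DD (7 × max(0, T̄ − 10.1)): 62.3, 23.1, 92.4, 84.7, 29.4, 35.7, 52.5, 49.0, 39.2, 60.2, 37.1, 45.5, 22.4, 97.3, 13.3, 123.9, 46.9, 9.8.
Season total = 924.7 DD.
Complete generations = ⌊924.7 / 305⌋ = 3.

3 generations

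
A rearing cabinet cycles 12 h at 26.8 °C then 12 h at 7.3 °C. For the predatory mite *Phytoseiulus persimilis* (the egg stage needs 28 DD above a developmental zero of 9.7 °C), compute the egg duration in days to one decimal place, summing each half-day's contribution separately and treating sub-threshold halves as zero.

Day half: max(0, 26.8 − 9.7) × 0.5 = 17.1 × 0.5 = 8.55 DD.
Night half: max(0, 7.3 − 9.7) × 0.5 = 0.0 × 0.5 = 0.00 DD.
Per 24 h: 8.55 DD/day.
Duration = 28 / 8.55 = 3.275 ≈ 3.3 days.

3.3 days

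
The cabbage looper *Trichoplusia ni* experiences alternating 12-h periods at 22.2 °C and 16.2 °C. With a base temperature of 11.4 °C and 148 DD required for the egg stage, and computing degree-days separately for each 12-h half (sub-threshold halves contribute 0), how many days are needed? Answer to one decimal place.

Day half: max(0, 22.2 − 11.4) × 0.5 = 10.8 × 0.5 = 5.40 DD.
Night half: max(0, 16.2 − 11.4) × 0.5 = 4.8 × 0.5 = 2.40 DD.
Per 24 h: 7.80 DD/day.
Duration = 148 / 7.80 = 18.974 ≈ 19.0 days.

19.0 days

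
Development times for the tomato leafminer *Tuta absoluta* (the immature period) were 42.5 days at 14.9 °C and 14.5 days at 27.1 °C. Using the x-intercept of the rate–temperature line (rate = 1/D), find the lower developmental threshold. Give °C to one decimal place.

8.6 °C

Linear rate model ⇒ the product D·(T − T_b) is constant across temperatures.
42.5·(14.9 − T_b) = 14.5·(27.1 − T_b)
T_b = (42.5·14.9 − 14.5·27.1) / (42.5 − 14.5) = 240.30 / 28.0 = 8.582 °C ≈ 8.6 °C.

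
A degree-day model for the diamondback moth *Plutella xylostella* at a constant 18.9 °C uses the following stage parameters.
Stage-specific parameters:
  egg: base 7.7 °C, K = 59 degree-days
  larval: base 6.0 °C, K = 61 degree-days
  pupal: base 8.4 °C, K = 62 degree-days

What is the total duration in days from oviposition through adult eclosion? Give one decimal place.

egg: 59 / (18.9 − 7.7) = 59 / 11.2 = 5.268 d.
larval: 61 / (18.9 − 6.0) = 61 / 12.9 = 4.729 d.
pupal: 62 / (18.9 − 8.4) = 62 / 10.5 = 5.905 d.
Sum = 15.901 ≈ 15.9 days.

15.9 days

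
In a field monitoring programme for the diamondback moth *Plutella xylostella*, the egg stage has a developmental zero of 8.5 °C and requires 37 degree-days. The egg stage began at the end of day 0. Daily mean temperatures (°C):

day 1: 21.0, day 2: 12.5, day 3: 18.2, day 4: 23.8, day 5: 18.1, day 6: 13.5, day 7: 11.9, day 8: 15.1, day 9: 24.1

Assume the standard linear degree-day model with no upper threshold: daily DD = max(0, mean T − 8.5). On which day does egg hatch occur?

day 4

Daily DD above 8.5 °C: 12.5, 4.0, 9.7, 15.3, 9.6, 5.0, 3.4, 6.6, 15.6.
Cumulative: 12.5, 16.5, 26.2, 41.5, 51.1, 56.1, 59.5, 66.1, 81.7.
The total first reaches 37 DD on day 4.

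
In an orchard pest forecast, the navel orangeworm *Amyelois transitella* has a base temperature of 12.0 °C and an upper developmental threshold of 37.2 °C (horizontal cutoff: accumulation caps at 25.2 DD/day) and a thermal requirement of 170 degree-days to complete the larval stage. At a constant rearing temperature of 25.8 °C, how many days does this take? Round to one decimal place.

12.3 days

Daily accumulation = 25.8 − 12.0 = 13.8 DD/day.
Duration = 170 / 13.8 = 12.319 ≈ 12.3 days.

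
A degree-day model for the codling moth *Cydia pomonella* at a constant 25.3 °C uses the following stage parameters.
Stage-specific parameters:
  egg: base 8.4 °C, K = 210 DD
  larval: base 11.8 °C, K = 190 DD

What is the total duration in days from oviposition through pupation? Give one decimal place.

26.5 days

egg: 210 / (25.3 − 8.4) = 210 / 16.9 = 12.426 d.
larval: 190 / (25.3 − 11.8) = 190 / 13.5 = 14.074 d.
Sum = 26.500 ≈ 26.5 days.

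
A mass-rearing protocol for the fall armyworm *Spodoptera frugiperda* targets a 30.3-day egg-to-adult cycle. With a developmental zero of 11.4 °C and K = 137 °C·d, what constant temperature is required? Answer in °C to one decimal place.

15.9 °C

Required daily accumulation = 137 / 30.3 = 4.521 DD/day.
T = T_base + 4.521 = 11.4 + 4.521 = 15.921 ≈ 15.9 °C.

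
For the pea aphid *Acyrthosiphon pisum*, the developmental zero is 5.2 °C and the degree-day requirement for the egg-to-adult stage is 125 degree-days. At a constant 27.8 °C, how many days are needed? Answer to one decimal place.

5.5 days

Daily accumulation = 27.8 − 5.2 = 22.6 DD/day.
Duration = 125 / 22.6 = 5.531 ≈ 5.5 days.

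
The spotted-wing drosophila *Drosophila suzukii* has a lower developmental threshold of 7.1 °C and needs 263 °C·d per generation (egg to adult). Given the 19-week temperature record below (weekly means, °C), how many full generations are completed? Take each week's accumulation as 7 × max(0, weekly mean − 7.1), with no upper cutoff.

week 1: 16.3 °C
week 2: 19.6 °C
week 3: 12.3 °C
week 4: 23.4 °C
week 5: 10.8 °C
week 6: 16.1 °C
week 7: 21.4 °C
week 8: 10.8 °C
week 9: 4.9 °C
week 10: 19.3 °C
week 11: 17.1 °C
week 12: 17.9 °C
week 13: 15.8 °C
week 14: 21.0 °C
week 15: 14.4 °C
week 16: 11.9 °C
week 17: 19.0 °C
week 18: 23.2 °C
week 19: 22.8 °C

Weekly DD (7 × max(0, T̄ − 7.1)): 64.4, 87.5, 36.4, 114.1, 25.9, 63.0, 100.1, 25.9, 0.0, 85.4, 70.0, 75.6, 60.9, 97.3, 51.1, 33.6, 83.3, 112.7, 109.9.
Season total = 1297.1 DD.
Complete generations = ⌊1297.1 / 263⌋ = 4.

4 generations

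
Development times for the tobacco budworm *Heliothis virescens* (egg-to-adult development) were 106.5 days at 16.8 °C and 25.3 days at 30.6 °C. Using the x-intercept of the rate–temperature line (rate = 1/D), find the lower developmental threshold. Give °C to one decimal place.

Equal thermal constants: D₁(T₁ − T_b) = D₂(T₂ − T_b).
106.5·(16.8 − T_b) = 25.3·(30.6 − T_b)
T_b = (106.5·16.8 − 25.3·30.6) / (106.5 − 25.3) = 1015.02 / 81.2 = 12.500 °C ≈ 12.5 °C.

12.5 °C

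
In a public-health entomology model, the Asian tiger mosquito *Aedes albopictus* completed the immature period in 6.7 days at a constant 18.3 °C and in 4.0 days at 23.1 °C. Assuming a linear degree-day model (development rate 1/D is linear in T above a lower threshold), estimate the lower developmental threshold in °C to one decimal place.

Equal thermal constants: D₁(T₁ − T_b) = D₂(T₂ − T_b).
6.7·(18.3 − T_b) = 4.0·(23.1 − T_b)
T_b = (6.7·18.3 − 4.0·23.1) / (6.7 − 4.0) = 30.21 / 2.7 = 11.189 °C ≈ 11.2 °C.

11.2 °C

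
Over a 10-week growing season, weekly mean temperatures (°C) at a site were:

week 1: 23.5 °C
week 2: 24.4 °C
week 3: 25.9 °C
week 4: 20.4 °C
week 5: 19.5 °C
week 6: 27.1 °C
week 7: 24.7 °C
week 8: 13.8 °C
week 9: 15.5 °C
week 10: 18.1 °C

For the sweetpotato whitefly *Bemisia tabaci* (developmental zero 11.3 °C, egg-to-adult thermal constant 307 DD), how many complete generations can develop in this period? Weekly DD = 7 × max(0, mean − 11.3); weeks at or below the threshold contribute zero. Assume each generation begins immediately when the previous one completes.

Weekly DD (7 × max(0, T̄ − 11.3)): 85.4, 91.7, 102.2, 63.7, 57.4, 110.6, 93.8, 17.5, 29.4, 47.6.
Season total = 699.3 DD.
Complete generations = ⌊699.3 / 307⌋ = 2.

2 generations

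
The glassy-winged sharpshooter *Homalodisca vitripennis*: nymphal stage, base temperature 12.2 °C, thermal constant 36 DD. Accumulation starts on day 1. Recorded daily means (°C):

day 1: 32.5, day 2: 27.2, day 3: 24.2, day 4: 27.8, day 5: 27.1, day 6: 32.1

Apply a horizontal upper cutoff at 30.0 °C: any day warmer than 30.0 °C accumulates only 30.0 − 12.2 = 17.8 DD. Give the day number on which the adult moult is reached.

day 3

Daily DD above 12.2 °C (capped at 17.8): 17.8, 15.0, 12.0, 15.6, 14.9, 17.8.
Cumulative: 17.8, 32.8, 44.8, 60.4, 75.3, 93.1.
The total first reaches 36 DD on day 3.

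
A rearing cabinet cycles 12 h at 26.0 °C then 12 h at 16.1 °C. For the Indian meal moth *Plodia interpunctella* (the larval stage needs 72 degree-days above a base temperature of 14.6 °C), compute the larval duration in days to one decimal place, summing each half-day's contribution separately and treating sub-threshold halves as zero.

Day half: max(0, 26.0 − 14.6) × 0.5 = 11.4 × 0.5 = 5.70 DD.
Night half: max(0, 16.1 − 14.6) × 0.5 = 1.5 × 0.5 = 0.75 DD.
Per 24 h: 6.45 DD/day.
Duration = 72 / 6.45 = 11.163 ≈ 11.2 days.

11.2 days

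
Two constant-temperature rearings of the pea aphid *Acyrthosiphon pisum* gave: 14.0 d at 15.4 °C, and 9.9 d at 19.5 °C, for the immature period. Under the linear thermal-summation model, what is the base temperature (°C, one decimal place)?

Under the model K = D·(T − T_b), so D₁·(T₁ − T_b) = D₂·(T₂ − T_b).
14.0·(15.4 − T_b) = 9.9·(19.5 − T_b)
T_b = (14.0·15.4 − 9.9·19.5) / (14.0 − 9.9) = 22.55 / 4.1 = 5.500 °C ≈ 5.5 °C.

5.5 °C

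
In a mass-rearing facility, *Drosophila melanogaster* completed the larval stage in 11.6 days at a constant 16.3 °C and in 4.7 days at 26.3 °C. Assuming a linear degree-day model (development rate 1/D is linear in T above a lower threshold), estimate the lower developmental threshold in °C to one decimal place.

9.5 °C

Under the model K = D·(T − T_b), so D₁·(T₁ − T_b) = D₂·(T₂ − T_b).
11.6·(16.3 − T_b) = 4.7·(26.3 − T_b)
T_b = (11.6·16.3 − 4.7·26.3) / (11.6 − 4.7) = 65.47 / 6.9 = 9.488 °C ≈ 9.5 °C.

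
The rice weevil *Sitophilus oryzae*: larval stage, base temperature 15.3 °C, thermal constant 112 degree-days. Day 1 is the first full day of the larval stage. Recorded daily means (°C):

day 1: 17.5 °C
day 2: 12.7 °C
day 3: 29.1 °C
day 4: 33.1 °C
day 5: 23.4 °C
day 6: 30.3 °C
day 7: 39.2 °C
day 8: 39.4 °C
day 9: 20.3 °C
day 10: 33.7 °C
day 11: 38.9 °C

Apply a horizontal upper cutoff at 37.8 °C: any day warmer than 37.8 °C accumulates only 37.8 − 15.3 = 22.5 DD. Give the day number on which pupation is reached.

day 10

Daily DD above 15.3 °C (capped at 22.5): 2.2, 0.0, 13.8, 17.8, 8.1, 15.0, 22.5, 22.5, 5.0, 18.4, 22.5.
Cumulative: 2.2, 2.2, 16.0, 33.8, 41.9, 56.9, 79.4, 101.9, 106.9, 125.3, 147.8.
The total first reaches 112 DD on day 10.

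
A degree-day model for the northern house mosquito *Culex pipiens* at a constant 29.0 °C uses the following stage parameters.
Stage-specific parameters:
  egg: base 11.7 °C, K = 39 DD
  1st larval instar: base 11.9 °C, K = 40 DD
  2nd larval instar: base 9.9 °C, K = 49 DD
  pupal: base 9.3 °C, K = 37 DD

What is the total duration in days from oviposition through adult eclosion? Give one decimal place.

9.0 days

egg: 39 / (29.0 − 11.7) = 39 / 17.3 = 2.254 d.
1st larval instar: 40 / (29.0 − 11.9) = 40 / 17.1 = 2.339 d.
2nd larval instar: 49 / (29.0 − 9.9) = 49 / 19.1 = 2.565 d.
pupal: 37 / (29.0 − 9.3) = 37 / 19.7 = 1.878 d.
Sum = 9.037 ≈ 9.0 days.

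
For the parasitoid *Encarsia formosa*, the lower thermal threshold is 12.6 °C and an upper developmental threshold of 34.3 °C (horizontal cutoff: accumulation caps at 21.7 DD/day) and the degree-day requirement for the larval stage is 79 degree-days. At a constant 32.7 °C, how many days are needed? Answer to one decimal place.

3.9 days

Daily accumulation = 32.7 − 12.6 = 20.1 DD/day.
Duration = 79 / 20.1 = 3.930 ≈ 3.9 days.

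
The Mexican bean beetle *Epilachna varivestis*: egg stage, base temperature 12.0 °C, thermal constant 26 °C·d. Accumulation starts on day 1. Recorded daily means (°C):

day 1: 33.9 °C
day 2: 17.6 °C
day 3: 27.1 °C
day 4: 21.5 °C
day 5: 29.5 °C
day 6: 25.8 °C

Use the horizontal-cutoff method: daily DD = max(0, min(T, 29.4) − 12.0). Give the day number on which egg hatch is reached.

day 3

Daily DD above 12.0 °C (capped at 17.4): 17.4, 5.6, 15.1, 9.5, 17.4, 13.8.
Cumulative: 17.4, 23.0, 38.1, 47.6, 65.0, 78.8.
The total first reaches 26 DD on day 3.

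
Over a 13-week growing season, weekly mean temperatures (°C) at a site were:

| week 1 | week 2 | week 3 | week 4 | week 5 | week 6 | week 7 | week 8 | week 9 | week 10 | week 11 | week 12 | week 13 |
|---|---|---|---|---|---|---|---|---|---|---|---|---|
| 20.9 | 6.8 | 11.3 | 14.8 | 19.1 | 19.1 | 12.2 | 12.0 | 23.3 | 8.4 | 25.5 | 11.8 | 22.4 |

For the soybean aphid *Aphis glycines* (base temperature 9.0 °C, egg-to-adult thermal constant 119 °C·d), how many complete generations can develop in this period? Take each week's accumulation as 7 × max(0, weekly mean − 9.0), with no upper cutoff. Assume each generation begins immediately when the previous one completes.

5 generations

Weekly DD (7 × max(0, T̄ − 9.0)): 83.3, 0.0, 16.1, 40.6, 70.7, 70.7, 22.4, 21.0, 100.1, 0.0, 115.5, 19.6, 93.8.
Season total = 653.8 DD.
Complete generations = ⌊653.8 / 119⌋ = 5.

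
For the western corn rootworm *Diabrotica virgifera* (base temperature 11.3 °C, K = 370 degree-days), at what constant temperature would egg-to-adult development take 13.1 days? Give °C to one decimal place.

39.5 °C

Required daily accumulation = 370 / 13.1 = 28.244 DD/day.
T = T_base + 28.244 = 11.3 + 28.244 = 39.544 ≈ 39.5 °C.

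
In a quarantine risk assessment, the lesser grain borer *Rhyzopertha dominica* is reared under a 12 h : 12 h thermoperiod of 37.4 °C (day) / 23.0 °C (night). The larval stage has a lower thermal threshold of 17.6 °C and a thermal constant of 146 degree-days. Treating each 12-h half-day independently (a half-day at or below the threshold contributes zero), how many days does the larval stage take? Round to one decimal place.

Day half: max(0, 37.4 − 17.6) × 0.5 = 19.8 × 0.5 = 9.90 DD.
Night half: max(0, 23.0 − 17.6) × 0.5 = 5.4 × 0.5 = 2.70 DD.
Per 24 h: 12.60 DD/day.
Duration = 146 / 12.60 = 11.587 ≈ 11.6 days.

11.6 days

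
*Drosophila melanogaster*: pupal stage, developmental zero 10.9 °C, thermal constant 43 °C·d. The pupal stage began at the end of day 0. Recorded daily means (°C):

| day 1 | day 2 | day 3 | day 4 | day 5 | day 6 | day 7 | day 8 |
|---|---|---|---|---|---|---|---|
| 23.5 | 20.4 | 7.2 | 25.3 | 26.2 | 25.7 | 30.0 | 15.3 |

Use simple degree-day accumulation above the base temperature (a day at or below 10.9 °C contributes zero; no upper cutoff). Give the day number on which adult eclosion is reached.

day 5

Daily DD above 10.9 °C: 12.6, 9.5, 0.0, 14.4, 15.3, 14.8, 19.1, 4.4.
Cumulative: 12.6, 22.1, 22.1, 36.5, 51.8, 66.6, 85.7, 90.1.
The total first reaches 43 DD on day 5.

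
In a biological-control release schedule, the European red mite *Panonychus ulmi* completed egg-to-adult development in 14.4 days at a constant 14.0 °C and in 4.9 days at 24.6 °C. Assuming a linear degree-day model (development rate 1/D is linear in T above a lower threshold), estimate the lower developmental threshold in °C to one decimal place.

Linear rate model ⇒ the product D·(T − T_b) is constant across temperatures.
14.4·(14.0 − T_b) = 4.9·(24.6 − T_b)
T_b = (14.4·14.0 − 4.9·24.6) / (14.4 − 4.9) = 81.06 / 9.5 = 8.533 °C ≈ 8.5 °C.

8.5 °C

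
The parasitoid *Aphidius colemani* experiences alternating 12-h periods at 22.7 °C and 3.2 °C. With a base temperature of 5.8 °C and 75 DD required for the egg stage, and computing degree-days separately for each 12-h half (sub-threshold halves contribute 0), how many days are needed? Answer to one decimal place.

Day half: max(0, 22.7 − 5.8) × 0.5 = 16.9 × 0.5 = 8.45 DD.
Night half: max(0, 3.2 − 5.8) × 0.5 = 0.0 × 0.5 = 0.00 DD.
Per 24 h: 8.45 DD/day.
Duration = 75 / 8.45 = 8.876 ≈ 8.9 days.

8.9 days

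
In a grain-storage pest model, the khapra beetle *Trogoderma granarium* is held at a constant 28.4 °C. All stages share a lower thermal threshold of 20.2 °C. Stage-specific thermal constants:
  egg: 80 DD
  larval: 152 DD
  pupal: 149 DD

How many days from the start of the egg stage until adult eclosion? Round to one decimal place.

46.5 days

Daily accumulation at 28.4 °C = 28.4 − 20.2 = 8.2 DD/day.
Total K = 80 + 152 + 149 = 381 DD.
Total duration = 381 / 8.2 = 46.463 ≈ 46.5 days.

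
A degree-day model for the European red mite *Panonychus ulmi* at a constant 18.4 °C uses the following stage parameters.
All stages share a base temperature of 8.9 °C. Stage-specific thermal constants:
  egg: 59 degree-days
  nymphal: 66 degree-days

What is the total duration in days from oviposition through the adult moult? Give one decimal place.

Daily accumulation at 18.4 °C = 18.4 − 8.9 = 9.5 DD/day.
Total K = 59 + 66 = 125 DD.
Total duration = 125 / 9.5 = 13.158 ≈ 13.2 days.

13.2 days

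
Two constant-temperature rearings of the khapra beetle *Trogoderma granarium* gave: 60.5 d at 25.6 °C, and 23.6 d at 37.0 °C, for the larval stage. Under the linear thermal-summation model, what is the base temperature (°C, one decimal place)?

Under the model K = D·(T − T_b), so D₁·(T₁ − T_b) = D₂·(T₂ − T_b).
60.5·(25.6 − T_b) = 23.6·(37.0 − T_b)
T_b = (60.5·25.6 − 23.6·37.0) / (60.5 − 23.6) = 675.60 / 36.9 = 18.309 °C ≈ 18.3 °C.

18.3 °C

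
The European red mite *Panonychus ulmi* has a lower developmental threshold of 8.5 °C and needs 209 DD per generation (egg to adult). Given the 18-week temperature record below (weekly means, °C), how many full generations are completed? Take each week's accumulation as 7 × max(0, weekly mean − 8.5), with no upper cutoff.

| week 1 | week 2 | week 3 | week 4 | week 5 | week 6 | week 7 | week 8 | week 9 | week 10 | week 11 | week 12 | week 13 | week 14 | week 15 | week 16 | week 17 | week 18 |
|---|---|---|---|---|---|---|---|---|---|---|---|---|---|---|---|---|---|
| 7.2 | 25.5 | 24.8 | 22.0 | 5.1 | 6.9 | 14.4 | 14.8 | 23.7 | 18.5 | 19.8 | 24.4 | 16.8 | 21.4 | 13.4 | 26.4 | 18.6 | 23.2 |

Weekly DD (7 × max(0, T̄ − 8.5)): 0.0, 119.0, 114.1, 94.5, 0.0, 0.0, 41.3, 44.1, 106.4, 70.0, 79.1, 111.3, 58.1, 90.3, 34.3, 125.3, 70.7, 102.9.
Season total = 1261.4 DD.
Complete generations = ⌊1261.4 / 209⌋ = 6.

6 generations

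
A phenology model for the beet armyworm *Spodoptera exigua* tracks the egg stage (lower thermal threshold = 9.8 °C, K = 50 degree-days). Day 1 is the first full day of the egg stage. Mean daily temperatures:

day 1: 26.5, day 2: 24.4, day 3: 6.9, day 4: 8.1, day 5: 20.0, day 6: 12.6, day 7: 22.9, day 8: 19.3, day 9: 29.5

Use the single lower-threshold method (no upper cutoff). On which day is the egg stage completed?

Daily DD above 9.8 °C: 16.7, 14.6, 0.0, 0.0, 10.2, 2.8, 13.1, 9.5, 19.7.
Cumulative: 16.7, 31.3, 31.3, 31.3, 41.5, 44.3, 57.4, 66.9, 86.6.
The total first reaches 50 DD on day 7.

day 7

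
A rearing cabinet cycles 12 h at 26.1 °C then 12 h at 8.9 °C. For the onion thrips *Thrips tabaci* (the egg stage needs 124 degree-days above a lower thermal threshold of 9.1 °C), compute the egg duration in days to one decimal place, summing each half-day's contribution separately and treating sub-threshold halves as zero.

Day half: max(0, 26.1 − 9.1) × 0.5 = 17.0 × 0.5 = 8.50 DD.
Night half: max(0, 8.9 − 9.1) × 0.5 = 0.0 × 0.5 = 0.00 DD.
Per 24 h: 8.50 DD/day.
Duration = 124 / 8.50 = 14.588 ≈ 14.6 days.

14.6 days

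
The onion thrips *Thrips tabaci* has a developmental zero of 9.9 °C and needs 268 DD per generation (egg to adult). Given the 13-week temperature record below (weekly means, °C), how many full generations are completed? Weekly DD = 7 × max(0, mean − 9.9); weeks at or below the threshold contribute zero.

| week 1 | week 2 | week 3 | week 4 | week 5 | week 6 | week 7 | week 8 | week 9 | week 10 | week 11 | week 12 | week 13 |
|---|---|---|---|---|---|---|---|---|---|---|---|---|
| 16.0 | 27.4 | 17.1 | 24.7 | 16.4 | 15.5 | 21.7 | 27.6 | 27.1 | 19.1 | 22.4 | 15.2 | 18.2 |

Weekly DD (7 × max(0, T̄ − 9.9)): 42.7, 122.5, 50.4, 103.6, 45.5, 39.2, 82.6, 123.9, 120.4, 64.4, 87.5, 37.1, 58.1.
Season total = 977.9 DD.
Complete generations = ⌊977.9 / 268⌋ = 3.

3 generations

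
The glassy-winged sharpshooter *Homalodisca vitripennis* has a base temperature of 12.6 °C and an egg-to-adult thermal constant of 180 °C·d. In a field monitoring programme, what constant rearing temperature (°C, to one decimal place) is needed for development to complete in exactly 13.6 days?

25.8 °C

Required daily accumulation = 180 / 13.6 = 13.235 DD/day.
T = T_base + 13.235 = 12.6 + 13.235 = 25.835 ≈ 25.8 °C.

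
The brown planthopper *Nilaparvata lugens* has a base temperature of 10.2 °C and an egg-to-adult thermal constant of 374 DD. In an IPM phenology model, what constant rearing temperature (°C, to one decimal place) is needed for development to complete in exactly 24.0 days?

25.8 °C

Required daily accumulation = 374 / 24.0 = 15.583 DD/day.
T = T_base + 15.583 = 10.2 + 15.583 = 25.783 ≈ 25.8 °C.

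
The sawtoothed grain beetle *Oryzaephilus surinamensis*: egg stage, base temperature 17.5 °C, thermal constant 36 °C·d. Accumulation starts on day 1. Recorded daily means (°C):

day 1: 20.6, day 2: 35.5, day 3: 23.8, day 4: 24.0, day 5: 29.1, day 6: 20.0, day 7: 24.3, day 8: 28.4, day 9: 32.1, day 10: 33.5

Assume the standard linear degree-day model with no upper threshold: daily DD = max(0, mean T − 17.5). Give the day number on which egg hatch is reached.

Daily DD above 17.5 °C: 3.1, 18.0, 6.3, 6.5, 11.6, 2.5, 6.8, 10.9, 14.6, 16.0.
Cumulative: 3.1, 21.1, 27.4, 33.9, 45.5, 48.0, 54.8, 65.7, 80.3, 96.3.
The total first reaches 36 DD on day 5.

day 5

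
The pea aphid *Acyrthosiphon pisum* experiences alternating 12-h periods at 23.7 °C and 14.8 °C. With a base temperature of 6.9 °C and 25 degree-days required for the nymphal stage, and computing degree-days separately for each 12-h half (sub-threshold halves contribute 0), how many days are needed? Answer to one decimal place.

2.0 days

Day half: max(0, 23.7 − 6.9) × 0.5 = 16.8 × 0.5 = 8.40 DD.
Night half: max(0, 14.8 − 6.9) × 0.5 = 7.9 × 0.5 = 3.95 DD.
Per 24 h: 12.35 DD/day.
Duration = 25 / 12.35 = 2.024 ≈ 2.0 days.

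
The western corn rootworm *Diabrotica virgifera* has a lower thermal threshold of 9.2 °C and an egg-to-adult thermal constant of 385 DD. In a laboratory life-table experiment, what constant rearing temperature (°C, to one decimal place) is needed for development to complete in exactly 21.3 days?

Required daily accumulation = 385 / 21.3 = 18.075 DD/day.
T = T_base + 18.075 = 9.2 + 18.075 = 27.275 ≈ 27.3 °C.

27.3 °C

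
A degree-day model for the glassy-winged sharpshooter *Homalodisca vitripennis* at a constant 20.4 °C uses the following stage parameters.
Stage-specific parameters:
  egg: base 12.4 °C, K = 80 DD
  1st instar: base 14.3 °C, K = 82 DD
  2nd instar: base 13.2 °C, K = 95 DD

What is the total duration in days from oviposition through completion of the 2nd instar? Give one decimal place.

egg: 80 / (20.4 − 12.4) = 80 / 8.0 = 10.000 d.
1st instar: 82 / (20.4 − 14.3) = 82 / 6.1 = 13.443 d.
2nd instar: 95 / (20.4 − 13.2) = 95 / 7.2 = 13.194 d.
Sum = 36.637 ≈ 36.6 days.

36.6 days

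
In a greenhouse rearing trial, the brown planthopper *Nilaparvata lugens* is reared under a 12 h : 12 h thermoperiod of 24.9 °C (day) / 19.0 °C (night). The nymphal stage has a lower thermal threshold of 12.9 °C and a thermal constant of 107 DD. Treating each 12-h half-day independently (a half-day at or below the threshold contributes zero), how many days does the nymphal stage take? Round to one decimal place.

Day half: max(0, 24.9 − 12.9) × 0.5 = 12.0 × 0.5 = 6.00 DD.
Night half: max(0, 19.0 − 12.9) × 0.5 = 6.1 × 0.5 = 3.05 DD.
Per 24 h: 9.05 DD/day.
Duration = 107 / 9.05 = 11.823 ≈ 11.8 days.

11.8 days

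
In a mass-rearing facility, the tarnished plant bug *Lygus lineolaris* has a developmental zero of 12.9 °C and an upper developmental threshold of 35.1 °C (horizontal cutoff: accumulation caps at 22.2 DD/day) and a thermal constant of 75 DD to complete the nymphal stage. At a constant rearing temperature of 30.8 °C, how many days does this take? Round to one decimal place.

Daily accumulation = 30.8 − 12.9 = 17.9 DD/day.
Duration = 75 / 17.9 = 4.190 ≈ 4.2 days.

4.2 days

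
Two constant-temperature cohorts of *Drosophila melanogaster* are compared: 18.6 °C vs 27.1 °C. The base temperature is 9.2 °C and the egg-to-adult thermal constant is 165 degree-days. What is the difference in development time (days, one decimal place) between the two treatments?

8.3 days

At 18.6 °C: 165 / (18.6 − 9.2) = 165 / 9.4 = 17.553 d.
At 27.1 °C: 165 / (27.1 − 9.2) = 165 / 17.9 = 9.218 d.
Difference = |17.553 − 9.218| = 8.335 ≈ 8.3 days.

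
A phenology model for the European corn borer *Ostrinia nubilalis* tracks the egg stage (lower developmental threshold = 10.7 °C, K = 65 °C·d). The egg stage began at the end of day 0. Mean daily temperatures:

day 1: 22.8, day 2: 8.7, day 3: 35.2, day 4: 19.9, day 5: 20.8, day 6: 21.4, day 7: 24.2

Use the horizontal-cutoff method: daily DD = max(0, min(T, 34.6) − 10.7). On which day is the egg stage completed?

day 6

Daily DD above 10.7 °C (capped at 23.9): 12.1, 0.0, 23.9, 9.2, 10.1, 10.7, 13.5.
Cumulative: 12.1, 12.1, 36.0, 45.2, 55.3, 66.0, 79.5.
The total first reaches 65 DD on day 6.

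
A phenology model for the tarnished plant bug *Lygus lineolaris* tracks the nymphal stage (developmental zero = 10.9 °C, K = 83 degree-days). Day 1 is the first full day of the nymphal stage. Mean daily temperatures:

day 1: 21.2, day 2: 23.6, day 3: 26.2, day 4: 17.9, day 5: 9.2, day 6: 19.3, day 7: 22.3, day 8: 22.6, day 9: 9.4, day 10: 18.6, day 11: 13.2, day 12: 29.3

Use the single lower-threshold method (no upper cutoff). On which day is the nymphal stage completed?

Daily DD above 10.9 °C: 10.3, 12.7, 15.3, 7.0, 0.0, 8.4, 11.4, 11.7, 0.0, 7.7, 2.3, 18.4.
Cumulative: 10.3, 23.0, 38.3, 45.3, 45.3, 53.7, 65.1, 76.8, 76.8, 84.5, 86.8, 105.2.
The total first reaches 83 DD on day 10.

day 10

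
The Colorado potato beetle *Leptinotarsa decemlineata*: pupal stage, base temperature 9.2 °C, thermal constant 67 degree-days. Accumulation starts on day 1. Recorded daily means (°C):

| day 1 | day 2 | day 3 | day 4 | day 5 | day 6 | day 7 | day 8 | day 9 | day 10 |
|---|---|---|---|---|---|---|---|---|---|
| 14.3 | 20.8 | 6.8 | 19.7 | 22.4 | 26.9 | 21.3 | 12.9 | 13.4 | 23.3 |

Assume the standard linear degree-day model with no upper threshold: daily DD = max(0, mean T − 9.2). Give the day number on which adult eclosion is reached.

day 7

Daily DD above 9.2 °C: 5.1, 11.6, 0.0, 10.5, 13.2, 17.7, 12.1, 3.7, 4.2, 14.1.
Cumulative: 5.1, 16.7, 16.7, 27.2, 40.4, 58.1, 70.2, 73.9, 78.1, 92.2.
The total first reaches 67 DD on day 7.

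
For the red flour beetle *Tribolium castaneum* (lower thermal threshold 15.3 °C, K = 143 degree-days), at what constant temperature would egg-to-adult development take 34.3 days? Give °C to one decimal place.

19.5 °C

Required daily accumulation = 143 / 34.3 = 4.169 DD/day.
T = T_base + 4.169 = 15.3 + 4.169 = 19.469 ≈ 19.5 °C.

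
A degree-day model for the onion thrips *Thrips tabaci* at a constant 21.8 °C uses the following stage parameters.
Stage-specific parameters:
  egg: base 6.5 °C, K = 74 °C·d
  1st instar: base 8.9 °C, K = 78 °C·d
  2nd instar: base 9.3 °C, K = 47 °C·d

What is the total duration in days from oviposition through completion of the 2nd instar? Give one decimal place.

14.6 days

egg: 74 / (21.8 − 6.5) = 74 / 15.3 = 4.837 d.
1st instar: 78 / (21.8 − 8.9) = 78 / 12.9 = 6.047 d.
2nd instar: 47 / (21.8 − 9.3) = 47 / 12.5 = 3.760 d.
Sum = 14.643 ≈ 14.6 days.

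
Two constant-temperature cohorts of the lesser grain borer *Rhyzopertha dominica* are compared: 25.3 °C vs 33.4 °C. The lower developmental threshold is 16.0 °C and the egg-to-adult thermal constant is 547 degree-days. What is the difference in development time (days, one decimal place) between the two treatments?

27.4 days

At 25.3 °C: 547 / (25.3 − 16.0) = 547 / 9.3 = 58.817 d.
At 33.4 °C: 547 / (33.4 − 16.0) = 547 / 17.4 = 31.437 d.
Difference = |58.817 − 31.437| = 27.380 ≈ 27.4 days.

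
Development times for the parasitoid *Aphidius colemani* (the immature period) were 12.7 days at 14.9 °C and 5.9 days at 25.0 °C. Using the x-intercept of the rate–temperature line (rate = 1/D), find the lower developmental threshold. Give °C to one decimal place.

6.1 °C

Equal thermal constants: D₁(T₁ − T_b) = D₂(T₂ − T_b).
12.7·(14.9 − T_b) = 5.9·(25.0 − T_b)
T_b = (12.7·14.9 − 5.9·25.0) / (12.7 − 5.9) = 41.73 / 6.8 = 6.137 °C ≈ 6.1 °C.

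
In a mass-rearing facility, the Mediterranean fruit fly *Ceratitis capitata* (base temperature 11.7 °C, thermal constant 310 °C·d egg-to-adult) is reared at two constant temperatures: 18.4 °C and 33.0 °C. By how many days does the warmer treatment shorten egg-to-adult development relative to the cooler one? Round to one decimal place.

31.7 days

At 18.4 °C: 310 / (18.4 − 11.7) = 310 / 6.7 = 46.269 d.
At 33.0 °C: 310 / (33.0 − 11.7) = 310 / 21.3 = 14.554 d.
Difference = |46.269 − 14.554| = 31.715 ≈ 31.7 days.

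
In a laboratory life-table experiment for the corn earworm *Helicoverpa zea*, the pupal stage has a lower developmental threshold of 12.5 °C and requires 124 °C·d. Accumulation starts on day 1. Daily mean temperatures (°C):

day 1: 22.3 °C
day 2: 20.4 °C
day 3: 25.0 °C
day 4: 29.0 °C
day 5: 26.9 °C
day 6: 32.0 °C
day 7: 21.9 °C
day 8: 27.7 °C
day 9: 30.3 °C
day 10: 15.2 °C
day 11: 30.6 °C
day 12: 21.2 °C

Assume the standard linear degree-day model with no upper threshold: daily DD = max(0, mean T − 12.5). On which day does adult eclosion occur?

Daily DD above 12.5 °C: 9.8, 7.9, 12.5, 16.5, 14.4, 19.5, 9.4, 15.2, 17.8, 2.7, 18.1, 8.7.
Cumulative: 9.8, 17.7, 30.2, 46.7, 61.1, 80.6, 90.0, 105.2, 123.0, 125.7, 143.8, 152.5.
The total first reaches 124 DD on day 10.

day 10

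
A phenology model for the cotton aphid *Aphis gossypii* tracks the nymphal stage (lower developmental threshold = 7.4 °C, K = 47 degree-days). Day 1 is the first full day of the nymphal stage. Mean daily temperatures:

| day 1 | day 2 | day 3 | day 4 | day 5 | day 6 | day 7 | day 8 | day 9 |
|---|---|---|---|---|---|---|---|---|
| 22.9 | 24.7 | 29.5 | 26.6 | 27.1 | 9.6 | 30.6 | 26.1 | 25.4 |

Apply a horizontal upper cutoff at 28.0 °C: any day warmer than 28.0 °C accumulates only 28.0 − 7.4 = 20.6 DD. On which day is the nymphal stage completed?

day 3

Daily DD above 7.4 °C (capped at 20.6): 15.5, 17.3, 20.6, 19.2, 19.7, 2.2, 20.6, 18.7, 18.0.
Cumulative: 15.5, 32.8, 53.4, 72.6, 92.3, 94.5, 115.1, 133.8, 151.8.
The total first reaches 47 DD on day 3.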